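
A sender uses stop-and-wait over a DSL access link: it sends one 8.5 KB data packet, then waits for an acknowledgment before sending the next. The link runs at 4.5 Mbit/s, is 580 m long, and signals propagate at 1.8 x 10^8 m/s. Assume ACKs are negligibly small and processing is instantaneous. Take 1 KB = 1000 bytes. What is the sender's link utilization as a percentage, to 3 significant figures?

100 %

t_tx = L/R = 68000/4500000 = 0.0151111 s.
t_prop = 580/180000000 = 3.22222e-06 s; RTT = 6.44444e-06 s.
Cycle = t_tx + RTT = 0.0151176 s.
Utilization = t_tx / cycle = 0.0151111/0.0151176 = 100 %.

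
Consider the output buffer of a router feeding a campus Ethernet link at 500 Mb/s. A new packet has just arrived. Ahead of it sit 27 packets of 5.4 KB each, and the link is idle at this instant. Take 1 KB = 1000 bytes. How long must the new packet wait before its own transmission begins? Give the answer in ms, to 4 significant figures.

2.333 ms

Each queued packet: L/R = 43200/500000000 = 0.0864 ms.
27 queued → 2.3328 ms.
Queuing delay = 2.333 ms.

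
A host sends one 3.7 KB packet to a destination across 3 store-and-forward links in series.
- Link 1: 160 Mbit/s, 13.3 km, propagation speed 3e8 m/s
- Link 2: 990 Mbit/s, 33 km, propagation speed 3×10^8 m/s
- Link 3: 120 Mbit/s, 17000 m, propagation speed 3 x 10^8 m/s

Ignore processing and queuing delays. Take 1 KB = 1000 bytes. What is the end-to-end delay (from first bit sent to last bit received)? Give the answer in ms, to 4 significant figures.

0.6726 ms

L = 29600 bits.
Transmission delays (L/R per hop): 0.185, 0.029899, 0.246667 ms; sum = 0.461566 ms.
Propagation delays (d/s per hop): 0.0443333, 0.11, 0.0566667 ms; sum = 0.211 ms.
End-to-end = 0.6726 ms.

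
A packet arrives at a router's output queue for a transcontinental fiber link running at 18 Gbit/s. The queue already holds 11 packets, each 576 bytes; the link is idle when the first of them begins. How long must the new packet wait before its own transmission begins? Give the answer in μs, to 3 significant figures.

2.82 μs

Each queued packet: L/R = 4608/18000000000 = 0.256 μs.
11 queued → 2.816 μs.
Queuing delay = 2.82 μs.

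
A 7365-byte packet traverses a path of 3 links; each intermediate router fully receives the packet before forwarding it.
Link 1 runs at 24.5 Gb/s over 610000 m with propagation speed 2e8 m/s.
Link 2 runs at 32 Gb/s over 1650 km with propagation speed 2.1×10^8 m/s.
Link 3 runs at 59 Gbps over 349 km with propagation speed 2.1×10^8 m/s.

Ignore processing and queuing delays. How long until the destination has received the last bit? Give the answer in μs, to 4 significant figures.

12570 μs

L = 7365 × 8 = 58920 bits.
Transmission delays (L/R per hop): 2.4049, 1.84125, 0.998644 μs; sum = 5.24479 μs.
Propagation delays (d/s per hop): 3050, 7857.14, 1661.9 μs; sum = 12569 μs.
End-to-end = 12570 μs.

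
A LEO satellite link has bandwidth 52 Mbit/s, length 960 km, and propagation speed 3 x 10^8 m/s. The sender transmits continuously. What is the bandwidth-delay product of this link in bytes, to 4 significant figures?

Propagation delay = 960000 / 300000000 = 0.0032 s.
BDP = R × t_prop = 52000000 × 0.0032 = 166400 bits.
In bytes: 166400/8 = 20800 bytes.

20800 bytes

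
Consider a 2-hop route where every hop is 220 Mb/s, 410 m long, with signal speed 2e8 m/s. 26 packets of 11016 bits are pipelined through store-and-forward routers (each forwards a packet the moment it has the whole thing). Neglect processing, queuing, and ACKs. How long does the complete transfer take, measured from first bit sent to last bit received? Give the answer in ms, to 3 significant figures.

Per-hop transmission t_tx = L/R = 11016/220000000 = 0.0500727 ms.
Per-hop propagation t_prop = 410/200000000 = 0.00205 ms.
Pipeline fill: first packet needs 2·t_tx to clear all hops; remaining 25 packets each add one t_tx.
Total = (2+26-1)·t_tx + 2·t_prop = 27·0.0500727 + 2·0.00205 = 1.36 ms.

1.36 ms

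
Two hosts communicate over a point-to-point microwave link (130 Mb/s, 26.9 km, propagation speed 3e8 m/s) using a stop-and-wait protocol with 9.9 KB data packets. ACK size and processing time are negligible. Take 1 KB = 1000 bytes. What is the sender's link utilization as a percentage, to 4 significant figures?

t_tx = L/R = 79200/130000000 = 0.000609231 s.
t_prop = 26900/300000000 = 8.96667e-05 s; RTT = 0.000179333 s.
Cycle = t_tx + RTT = 0.000788564 s.
Utilization = t_tx / cycle = 0.000609231/0.000788564 = 77.26 %.

77.26 %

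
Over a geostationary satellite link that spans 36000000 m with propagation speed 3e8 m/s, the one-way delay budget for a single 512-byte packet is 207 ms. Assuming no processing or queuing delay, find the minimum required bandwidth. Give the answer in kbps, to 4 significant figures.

47.08 kbps

L = 4096 bits.
Propagation delay = 36000000 / 300000000 = 120 ms.
Transmission budget = 207 − 120 = 87 ms.
R ≥ L / t_tx = 4096 bits / 0.087 s = 47.08 kbps.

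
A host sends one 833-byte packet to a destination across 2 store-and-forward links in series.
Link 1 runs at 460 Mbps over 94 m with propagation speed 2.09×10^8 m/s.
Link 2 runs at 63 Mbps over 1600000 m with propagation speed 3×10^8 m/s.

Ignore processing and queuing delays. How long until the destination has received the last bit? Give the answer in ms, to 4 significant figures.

5.454 ms

L = 833 × 8 = 6664 bits.
Transmission delays (L/R per hop): 0.014487, 0.105778 ms; sum = 0.120265 ms.
Propagation delays (d/s per hop): 0.000449761, 5.33333 ms; sum = 5.33378 ms.
End-to-end = 5.454 ms.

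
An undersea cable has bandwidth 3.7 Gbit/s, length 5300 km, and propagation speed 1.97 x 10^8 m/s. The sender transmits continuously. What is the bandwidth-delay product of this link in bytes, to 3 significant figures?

Propagation delay = 5300000 / 197000000 = 0.0269036 s.
BDP = R × t_prop = 3700000000 × 0.0269036 = 99543100 bits.
In bytes: 99543100/8 = 12400000 bytes.

12400000 bytes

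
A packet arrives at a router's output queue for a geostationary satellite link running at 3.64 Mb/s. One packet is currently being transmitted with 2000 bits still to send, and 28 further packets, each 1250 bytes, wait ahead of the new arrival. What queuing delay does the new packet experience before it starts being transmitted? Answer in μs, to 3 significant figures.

77500 μs

Each queued packet: L/R = 10000/3640000 = 2747.25 μs.
28 queued → 76923.1 μs.
Plus remaining 2000 bits of current packet: 549.451 μs.
Queuing delay = 77500 μs.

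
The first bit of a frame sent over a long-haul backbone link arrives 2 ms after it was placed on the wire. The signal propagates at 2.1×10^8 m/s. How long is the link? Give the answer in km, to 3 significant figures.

420 km

d = s × t_prop = 210000000 × 0.002 = 420 km.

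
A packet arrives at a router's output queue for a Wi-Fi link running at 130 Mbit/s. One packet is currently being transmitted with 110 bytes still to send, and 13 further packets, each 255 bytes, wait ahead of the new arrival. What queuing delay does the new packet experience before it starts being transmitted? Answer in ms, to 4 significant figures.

Each queued packet: L/R = 2040/130000000 = 0.0156923 ms.
13 queued → 0.204 ms.
Plus remaining 880 bits of current packet: 0.00676923 ms.
Queuing delay = 0.2108 ms.

0.2108 ms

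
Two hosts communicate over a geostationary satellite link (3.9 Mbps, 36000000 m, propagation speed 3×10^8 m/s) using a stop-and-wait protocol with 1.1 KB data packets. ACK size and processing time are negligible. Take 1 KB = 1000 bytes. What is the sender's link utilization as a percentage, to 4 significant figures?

0.9314 %

t_tx = L/R = 8800/3900000 = 0.00225641 s.
t_prop = 36000000/300000000 = 0.12 s; RTT = 0.24 s.
Cycle = t_tx + RTT = 0.242256 s.
Utilization = t_tx / cycle = 0.00225641/0.242256 = 0.9314 %.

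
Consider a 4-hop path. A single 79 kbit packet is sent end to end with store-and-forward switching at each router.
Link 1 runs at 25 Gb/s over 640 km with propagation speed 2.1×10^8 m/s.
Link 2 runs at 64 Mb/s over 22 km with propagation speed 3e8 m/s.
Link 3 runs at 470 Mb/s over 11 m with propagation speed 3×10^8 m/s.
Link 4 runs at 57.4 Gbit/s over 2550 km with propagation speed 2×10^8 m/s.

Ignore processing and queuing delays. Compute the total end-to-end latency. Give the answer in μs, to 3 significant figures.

L = 79000 bits.
Transmission delays (L/R per hop): 3.16, 1234.38, 168.085, 1.37631 μs; sum = 1407 μs.
Propagation delays (d/s per hop): 3047.62, 73.3333, 0.0366667, 12750 μs; sum = 15871 μs.
End-to-end = 17300 μs.

17300 μs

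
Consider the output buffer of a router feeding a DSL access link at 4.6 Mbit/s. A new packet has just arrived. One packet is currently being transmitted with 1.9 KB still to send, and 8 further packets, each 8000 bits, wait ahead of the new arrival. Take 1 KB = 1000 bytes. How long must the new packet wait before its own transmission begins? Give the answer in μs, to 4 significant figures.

Each queued packet: L/R = 8000/4600000 = 1739.13 μs.
8 queued → 13913 μs.
Plus remaining 15200 bits of current packet: 3304.35 μs.
Queuing delay = 17220 μs.

17220 μs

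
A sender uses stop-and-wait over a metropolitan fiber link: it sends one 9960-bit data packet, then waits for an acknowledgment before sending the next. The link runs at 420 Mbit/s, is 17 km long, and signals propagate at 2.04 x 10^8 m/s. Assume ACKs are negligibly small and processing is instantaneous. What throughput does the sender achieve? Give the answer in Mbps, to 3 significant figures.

t_tx = L/R = 9960/420000000 = 2.37143e-05 s.
t_prop = 17000/204000000 = 8.33333e-05 s; RTT = 0.000166667 s.
Cycle = t_tx + RTT = 0.000190381 s.
Throughput = L / cycle = 9960 / 0.000190381 = 52.3 Mbps.

52.3 Mbps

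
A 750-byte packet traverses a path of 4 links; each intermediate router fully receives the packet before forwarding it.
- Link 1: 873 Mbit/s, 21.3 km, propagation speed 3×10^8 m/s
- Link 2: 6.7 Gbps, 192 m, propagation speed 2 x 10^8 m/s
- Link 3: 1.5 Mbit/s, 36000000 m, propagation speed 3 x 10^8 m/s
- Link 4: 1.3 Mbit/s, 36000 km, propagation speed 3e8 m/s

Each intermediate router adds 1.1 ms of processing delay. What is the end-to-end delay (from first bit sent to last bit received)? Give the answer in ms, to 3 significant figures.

L = 750 × 8 = 6000 bits.
Transmission delays (L/R per hop): 0.00687285, 0.000895522, 4, 4.61538 ms; sum = 8.62315 ms.
Propagation delays (d/s per hop): 0.071, 0.00096, 120, 120 ms; sum = 240.072 ms.
Processing at 3 router(s): 3 × 1.1 ms = 3.3 ms.
End-to-end = 252 ms.

252 ms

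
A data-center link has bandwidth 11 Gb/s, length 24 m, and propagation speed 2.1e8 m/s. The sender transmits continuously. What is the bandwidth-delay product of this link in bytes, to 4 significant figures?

157.1 bytes

Propagation delay = 24 / 210000000 = 1.14286e-07 s.
BDP = R × t_prop = 11000000000 × 1.14286e-07 = 1257.14 bits.
In bytes: 1257.14/8 = 157.1 bytes.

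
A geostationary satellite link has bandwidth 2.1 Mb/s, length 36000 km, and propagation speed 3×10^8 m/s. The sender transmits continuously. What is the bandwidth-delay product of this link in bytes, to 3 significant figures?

Propagation delay = 36000000 / 300000000 = 0.12 s.
BDP = R × t_prop = 2100000 × 0.12 = 252000 bits.
In bytes: 252000/8 = 31500 bytes.

31500 bytes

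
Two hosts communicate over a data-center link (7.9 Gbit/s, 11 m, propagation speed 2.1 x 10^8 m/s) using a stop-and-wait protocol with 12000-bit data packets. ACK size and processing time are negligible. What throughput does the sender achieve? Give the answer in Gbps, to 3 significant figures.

t_tx = L/R = 12000/7900000000 = 1.51899e-06 s.
t_prop = 11/210000000 = 5.2381e-08 s; RTT = 1.04762e-07 s.
Cycle = t_tx + RTT = 1.62375e-06 s.
Throughput = L / cycle = 12000 / 1.62375e-06 = 7.39 Gbps.

7.39 Gbps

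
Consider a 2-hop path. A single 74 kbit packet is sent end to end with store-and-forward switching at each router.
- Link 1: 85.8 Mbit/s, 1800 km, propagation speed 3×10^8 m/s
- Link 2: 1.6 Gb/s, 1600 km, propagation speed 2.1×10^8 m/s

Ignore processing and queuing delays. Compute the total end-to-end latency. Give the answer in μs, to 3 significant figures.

14500 μs

L = 74000 bits.
Transmission delays (L/R per hop): 862.471, 46.25 μs; sum = 908.721 μs.
Propagation delays (d/s per hop): 6000, 7619.05 μs; sum = 13619 μs.
End-to-end = 14500 μs.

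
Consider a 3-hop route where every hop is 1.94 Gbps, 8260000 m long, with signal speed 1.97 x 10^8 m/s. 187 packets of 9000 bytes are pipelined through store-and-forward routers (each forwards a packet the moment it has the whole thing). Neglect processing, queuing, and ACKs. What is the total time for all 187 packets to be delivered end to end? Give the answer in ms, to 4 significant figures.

132.8 ms

Per-hop transmission t_tx = L/R = 72000/1940000000 = 0.0371134 ms.
Per-hop propagation t_prop = 8260000/197000000 = 41.9289 ms.
Pipeline fill: first packet needs 3·t_tx to clear all hops; remaining 186 packets each add one t_tx.
Total = (3+187-1)·t_tx + 3·t_prop = 189·0.0371134 + 3·41.9289 = 132.8 ms.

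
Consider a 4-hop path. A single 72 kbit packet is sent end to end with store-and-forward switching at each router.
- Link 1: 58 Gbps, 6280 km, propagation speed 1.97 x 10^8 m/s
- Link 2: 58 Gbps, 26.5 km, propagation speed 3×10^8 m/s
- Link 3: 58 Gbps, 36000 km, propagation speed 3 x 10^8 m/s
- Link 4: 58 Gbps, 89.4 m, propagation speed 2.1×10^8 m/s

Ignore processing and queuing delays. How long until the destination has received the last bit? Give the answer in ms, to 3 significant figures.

152 ms

L = 72000 bits.
Transmission delay per hop = L/R = 72000/58000000000 = 0.00124138 ms; 4 hops → 0.00496552 ms.
Propagation delays (d/s per hop): 31.8782, 0.0883333, 120, 0.000425714 ms; sum = 151.967 ms.
End-to-end = 152 ms.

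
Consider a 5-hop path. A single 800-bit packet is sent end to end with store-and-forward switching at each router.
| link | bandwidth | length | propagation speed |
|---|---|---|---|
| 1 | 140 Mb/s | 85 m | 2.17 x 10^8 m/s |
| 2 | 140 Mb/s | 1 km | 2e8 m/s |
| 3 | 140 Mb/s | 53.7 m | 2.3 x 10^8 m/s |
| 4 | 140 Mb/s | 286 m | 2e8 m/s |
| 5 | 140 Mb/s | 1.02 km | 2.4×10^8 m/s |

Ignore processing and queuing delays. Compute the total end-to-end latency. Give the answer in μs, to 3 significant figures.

39.9 μs

Transmission delay per hop = L/R = 800/140000000 = 5.71429 μs; 5 hops → 28.5714 μs.
Propagation delays (d/s per hop): 0.391705, 5, 0.233478, 1.43, 4.25 μs; sum = 11.3052 μs.
End-to-end = 39.9 μs.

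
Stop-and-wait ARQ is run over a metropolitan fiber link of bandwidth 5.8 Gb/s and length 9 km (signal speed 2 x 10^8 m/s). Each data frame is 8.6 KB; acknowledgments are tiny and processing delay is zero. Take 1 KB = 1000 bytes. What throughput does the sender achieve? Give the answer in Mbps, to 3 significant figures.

t_tx = L/R = 68800/5800000000 = 1.18621e-05 s.
t_prop = 9000/200000000 = 4.5e-05 s; RTT = 9e-05 s.
Cycle = t_tx + RTT = 0.000101862 s.
Throughput = L / cycle = 68800 / 0.000101862 = 675 Mbps.

675 Mbps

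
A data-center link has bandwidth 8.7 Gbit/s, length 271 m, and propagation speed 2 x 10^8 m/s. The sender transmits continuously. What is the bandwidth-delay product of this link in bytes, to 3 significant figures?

Propagation delay = 271 / 200000000 = 1.355e-06 s.
BDP = R × t_prop = 8700000000 × 1.355e-06 = 11788.5 bits.
In bytes: 11788.5/8 = 1470 bytes.

1470 bytes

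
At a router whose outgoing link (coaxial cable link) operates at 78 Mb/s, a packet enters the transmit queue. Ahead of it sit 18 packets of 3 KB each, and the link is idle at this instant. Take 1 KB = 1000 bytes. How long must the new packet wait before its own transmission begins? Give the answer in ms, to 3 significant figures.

Each queued packet: L/R = 24000/78000000 = 0.307692 ms.
18 queued → 5.53846 ms.
Queuing delay = 5.54 ms.

5.54 ms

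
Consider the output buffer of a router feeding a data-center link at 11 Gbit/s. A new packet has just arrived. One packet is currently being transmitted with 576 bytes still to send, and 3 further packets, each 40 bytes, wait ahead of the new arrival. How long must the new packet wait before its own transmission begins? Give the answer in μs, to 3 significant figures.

Each queued packet: L/R = 320/11000000000 = 0.0290909 μs.
3 queued → 0.0872727 μs.
Plus remaining 4608 bits of current packet: 0.418909 μs.
Queuing delay = 0.506 μs.

0.506 μs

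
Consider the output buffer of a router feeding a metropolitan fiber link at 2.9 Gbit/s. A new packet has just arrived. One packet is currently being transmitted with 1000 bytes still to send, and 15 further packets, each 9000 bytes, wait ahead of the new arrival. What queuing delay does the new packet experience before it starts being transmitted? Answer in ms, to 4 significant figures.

0.3752 ms

Each queued packet: L/R = 72000/2900000000 = 0.0248276 ms.
15 queued → 0.372414 ms.
Plus remaining 8000 bits of current packet: 0.00275862 ms.
Queuing delay = 0.3752 ms.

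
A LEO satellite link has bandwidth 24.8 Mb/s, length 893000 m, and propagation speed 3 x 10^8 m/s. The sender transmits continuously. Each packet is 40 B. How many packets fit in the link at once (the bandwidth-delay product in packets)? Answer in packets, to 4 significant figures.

230.7 packets

Propagation delay = 893000 / 300000000 = 0.00297667 s.
BDP = R × t_prop = 24800000 × 0.00297667 = 73821.3 bits.
In packets of 320 bits: 230.7 packets.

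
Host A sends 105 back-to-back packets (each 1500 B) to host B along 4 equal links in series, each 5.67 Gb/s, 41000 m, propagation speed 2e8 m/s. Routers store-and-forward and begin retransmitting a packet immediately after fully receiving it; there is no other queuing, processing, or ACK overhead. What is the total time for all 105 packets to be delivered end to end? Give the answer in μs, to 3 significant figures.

1050 μs

Per-hop transmission t_tx = L/R = 12000/5670000000 = 2.1164 μs.
Per-hop propagation t_prop = 41000/200000000 = 205 μs.
Pipeline fill: first packet needs 4·t_tx to clear all hops; remaining 104 packets each add one t_tx.
Total = (4+105-1)·t_tx + 4·t_prop = 108·2.1164 + 4·205 = 1050 μs.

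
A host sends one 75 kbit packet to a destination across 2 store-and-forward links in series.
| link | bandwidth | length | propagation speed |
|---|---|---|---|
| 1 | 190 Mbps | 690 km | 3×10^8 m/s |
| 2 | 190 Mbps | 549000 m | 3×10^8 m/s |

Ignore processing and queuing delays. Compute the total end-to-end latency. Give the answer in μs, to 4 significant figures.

4919 μs

L = 75000 bits.
Transmission delay per hop = L/R = 75000/190000000 = 394.737 μs; 2 hops → 789.474 μs.
Propagation delays (d/s per hop): 2300, 1830 μs; sum = 4130 μs.
End-to-end = 4919 μs.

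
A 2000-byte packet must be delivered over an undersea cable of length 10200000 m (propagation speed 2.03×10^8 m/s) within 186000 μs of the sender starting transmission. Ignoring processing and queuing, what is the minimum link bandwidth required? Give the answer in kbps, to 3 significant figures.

L = 16000 bits.
Propagation delay = 10200000 / 2.03e+08 = 50246.3 μs.
Transmission budget = 186000 − 50246.3 = 135754 μs.
R ≥ L / t_tx = 16000 bits / 0.135754 s = 118 kbps.

118 kbps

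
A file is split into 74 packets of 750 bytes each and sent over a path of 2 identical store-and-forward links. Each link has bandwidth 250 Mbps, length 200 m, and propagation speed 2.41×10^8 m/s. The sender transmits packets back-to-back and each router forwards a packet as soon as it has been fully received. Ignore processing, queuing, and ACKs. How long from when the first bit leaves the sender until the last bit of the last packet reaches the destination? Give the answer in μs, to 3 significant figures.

1800 μs

Per-hop transmission t_tx = L/R = 6000/250000000 = 24 μs.
Per-hop propagation t_prop = 200/241000000 = 0.829876 μs.
Pipeline fill: first packet needs 2·t_tx to clear all hops; remaining 73 packets each add one t_tx.
Total = (2+74-1)·t_tx + 2·t_prop = 75·24 + 2·0.829876 = 1800 μs.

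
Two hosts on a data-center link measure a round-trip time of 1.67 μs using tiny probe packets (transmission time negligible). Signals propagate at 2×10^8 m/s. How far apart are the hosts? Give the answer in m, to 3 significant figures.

One-way propagation = RTT/2 = 0.835 μs.
d = s × t = 200000000 × 8.35e-07 = 167 m.

167 m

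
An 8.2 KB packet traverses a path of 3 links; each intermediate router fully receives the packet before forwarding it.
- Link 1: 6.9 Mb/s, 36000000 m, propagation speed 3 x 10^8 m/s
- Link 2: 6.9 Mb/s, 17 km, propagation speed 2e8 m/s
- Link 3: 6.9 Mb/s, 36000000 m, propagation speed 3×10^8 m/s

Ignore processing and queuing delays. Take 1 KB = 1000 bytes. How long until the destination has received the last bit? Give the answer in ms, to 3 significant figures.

269 ms

L = 65600 bits.
Transmission delay per hop = L/R = 65600/6900000 = 9.50725 ms; 3 hops → 28.5217 ms.
Propagation delays (d/s per hop): 120, 0.085, 120 ms; sum = 240.085 ms.
End-to-end = 269 ms.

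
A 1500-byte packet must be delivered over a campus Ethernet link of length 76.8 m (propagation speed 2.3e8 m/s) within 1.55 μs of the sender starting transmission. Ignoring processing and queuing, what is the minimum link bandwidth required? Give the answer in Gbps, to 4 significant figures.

9.868 Gbps

L = 12000 bits.
Propagation delay = 76.8 / 2.3e+08 = 0.333913 μs.
Transmission budget = 1.55 − 0.333913 = 1.21609 μs.
R ≥ L / t_tx = 12000 bits / 1.21609e-06 s = 9.868 Gbps.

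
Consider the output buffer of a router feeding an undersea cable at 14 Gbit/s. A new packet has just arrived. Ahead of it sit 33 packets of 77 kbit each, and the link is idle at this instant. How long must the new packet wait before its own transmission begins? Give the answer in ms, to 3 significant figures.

0.182 ms

Each queued packet: L/R = 77000/14000000000 = 0.0055 ms.
33 queued → 0.1815 ms.
Queuing delay = 0.182 ms.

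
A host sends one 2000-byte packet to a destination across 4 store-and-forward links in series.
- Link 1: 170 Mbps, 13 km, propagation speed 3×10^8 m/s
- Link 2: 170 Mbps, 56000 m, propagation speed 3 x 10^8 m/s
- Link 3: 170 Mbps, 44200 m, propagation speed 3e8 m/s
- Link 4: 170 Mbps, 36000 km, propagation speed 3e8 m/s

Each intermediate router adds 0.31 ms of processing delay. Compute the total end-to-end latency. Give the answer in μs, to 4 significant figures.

121700 μs

L = 2000 × 8 = 16000 bits.
Transmission delay per hop = L/R = 16000/170000000 = 94.1176 μs; 4 hops → 376.471 μs.
Propagation delays (d/s per hop): 43.3333, 186.667, 147.333, 120000 μs; sum = 120377 μs.
Processing at 3 router(s): 3 × 0.31 ms = 930 μs.
End-to-end = 121700 μs.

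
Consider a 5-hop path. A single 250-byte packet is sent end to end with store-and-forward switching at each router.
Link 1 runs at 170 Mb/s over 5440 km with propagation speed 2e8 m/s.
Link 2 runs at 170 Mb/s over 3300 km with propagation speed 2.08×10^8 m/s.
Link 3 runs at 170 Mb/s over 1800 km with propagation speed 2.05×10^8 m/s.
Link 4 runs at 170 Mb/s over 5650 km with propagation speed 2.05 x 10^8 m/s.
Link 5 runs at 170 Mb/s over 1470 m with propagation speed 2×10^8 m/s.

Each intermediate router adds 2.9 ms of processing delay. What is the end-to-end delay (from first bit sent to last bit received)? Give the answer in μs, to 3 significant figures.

L = 250 × 8 = 2000 bits.
Transmission delay per hop = L/R = 2000/170000000 = 11.7647 μs; 5 hops → 58.8235 μs.
Propagation delays (d/s per hop): 27200, 15865.4, 8780.49, 27561, 7.35 μs; sum = 79414.2 μs.
Processing at 4 router(s): 4 × 2.9 ms = 11600 μs.
End-to-end = 91100 μs.

91100 μs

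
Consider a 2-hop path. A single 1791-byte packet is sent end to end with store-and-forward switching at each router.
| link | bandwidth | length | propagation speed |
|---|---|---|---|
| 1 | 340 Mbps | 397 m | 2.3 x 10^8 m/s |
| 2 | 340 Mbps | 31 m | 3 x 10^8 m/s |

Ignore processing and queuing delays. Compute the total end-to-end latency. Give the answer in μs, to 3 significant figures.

L = 1791 × 8 = 14328 bits.
Transmission delay per hop = L/R = 14328/340000000 = 42.1412 μs; 2 hops → 84.2824 μs.
Propagation delays (d/s per hop): 1.72609, 0.103333 μs; sum = 1.82942 μs.
End-to-end = 86.1 μs.

86.1 μs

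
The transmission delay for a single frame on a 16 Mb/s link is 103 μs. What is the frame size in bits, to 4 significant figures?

1648 bits

L = R × t_tx = 16000000 b/s × 0.000103 s = 1648 bits.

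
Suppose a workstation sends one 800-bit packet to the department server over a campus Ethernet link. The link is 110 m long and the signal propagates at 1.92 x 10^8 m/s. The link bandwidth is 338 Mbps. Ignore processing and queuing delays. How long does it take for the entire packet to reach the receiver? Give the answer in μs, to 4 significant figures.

Transmission delay = L/R = 800 / 338000000 = 2.36686 μs.
Propagation delay = d/s = 110 m / 192000000 m/s = 0.572917 μs.
Total = 2.940 μs.

2.940 μs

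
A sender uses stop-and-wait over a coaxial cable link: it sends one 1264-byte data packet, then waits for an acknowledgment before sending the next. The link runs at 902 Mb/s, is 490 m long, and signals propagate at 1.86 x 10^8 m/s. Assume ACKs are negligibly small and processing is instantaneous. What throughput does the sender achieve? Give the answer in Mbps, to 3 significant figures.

614 Mbps

t_tx = L/R = 10112/902000000 = 1.12106e-05 s.
t_prop = 490/186000000 = 2.63441e-06 s; RTT = 5.26882e-06 s.
Cycle = t_tx + RTT = 1.64795e-05 s.
Throughput = L / cycle = 10112 / 1.64795e-05 = 614 Mbps.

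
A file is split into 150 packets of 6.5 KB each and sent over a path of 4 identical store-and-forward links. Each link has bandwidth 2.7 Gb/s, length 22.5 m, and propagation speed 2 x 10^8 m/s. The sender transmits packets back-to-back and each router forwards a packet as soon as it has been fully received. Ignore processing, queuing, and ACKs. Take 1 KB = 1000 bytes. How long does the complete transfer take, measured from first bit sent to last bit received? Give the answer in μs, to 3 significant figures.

2950 μs

Per-hop transmission t_tx = L/R = 52000/2700000000 = 19.2593 μs.
Per-hop propagation t_prop = 22.5/200000000 = 0.1125 μs.
Pipeline fill: first packet needs 4·t_tx to clear all hops; remaining 149 packets each add one t_tx.
Total = (4+150-1)·t_tx + 4·t_prop = 153·19.2593 + 4·0.1125 = 2950 μs.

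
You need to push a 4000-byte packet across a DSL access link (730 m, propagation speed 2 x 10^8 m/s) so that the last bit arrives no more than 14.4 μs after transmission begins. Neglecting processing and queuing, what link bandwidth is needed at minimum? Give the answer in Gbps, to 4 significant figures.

2.977 Gbps

L = 32000 bits.
Propagation delay = 730 / 200000000 = 3.65 μs.
Transmission budget = 14.4 − 3.65 = 10.75 μs.
R ≥ L / t_tx = 32000 bits / 1.075e-05 s = 2.977 Gbps.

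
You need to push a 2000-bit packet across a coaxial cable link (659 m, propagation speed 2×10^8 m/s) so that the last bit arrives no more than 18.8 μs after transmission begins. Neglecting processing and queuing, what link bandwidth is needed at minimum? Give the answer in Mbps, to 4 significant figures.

129.0 Mbps

Propagation delay = 659 / 200000000 = 3.295 μs.
Transmission budget = 18.8 − 3.295 = 15.505 μs.
R ≥ L / t_tx = 2000 bits / 1.5505e-05 s = 129.0 Mbps.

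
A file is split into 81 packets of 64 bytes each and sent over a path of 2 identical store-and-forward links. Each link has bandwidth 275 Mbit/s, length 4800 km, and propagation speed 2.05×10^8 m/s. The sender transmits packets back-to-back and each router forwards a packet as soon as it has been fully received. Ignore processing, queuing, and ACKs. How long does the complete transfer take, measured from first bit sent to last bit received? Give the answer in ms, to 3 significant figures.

Per-hop transmission t_tx = L/R = 512/275000000 = 0.00186182 ms.
Per-hop propagation t_prop = 4800000/2.05e+08 = 23.4146 ms.
Pipeline fill: first packet needs 2·t_tx to clear all hops; remaining 80 packets each add one t_tx.
Total = (2+81-1)·t_tx + 2·t_prop = 82·0.00186182 + 2·23.4146 = 47.0 ms.

47.0 ms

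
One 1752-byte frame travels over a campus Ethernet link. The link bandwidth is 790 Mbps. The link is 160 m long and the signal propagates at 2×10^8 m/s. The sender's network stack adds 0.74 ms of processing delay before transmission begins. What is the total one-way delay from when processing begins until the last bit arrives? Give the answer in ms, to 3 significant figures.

0.759 ms

L = 1752 × 8 = 14016 bits.
Transmission delay = L/R = 14016 / 790000000 = 0.0177418 ms.
Propagation delay = d/s = 160 m / 200000000 m/s = 0.0008 ms.
Plus processing delay 0.74 ms = 0.74 ms.
Total = 0.759 ms.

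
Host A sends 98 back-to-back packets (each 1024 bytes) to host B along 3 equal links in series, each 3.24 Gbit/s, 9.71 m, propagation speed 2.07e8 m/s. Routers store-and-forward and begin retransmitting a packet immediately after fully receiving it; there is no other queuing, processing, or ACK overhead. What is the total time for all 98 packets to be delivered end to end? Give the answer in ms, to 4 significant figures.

0.2530 ms

Per-hop transmission t_tx = L/R = 8192/3240000000 = 0.0025284 ms.
Per-hop propagation t_prop = 9.71/2.07e+08 = 4.69082e-05 ms.
Pipeline fill: first packet needs 3·t_tx to clear all hops; remaining 97 packets each add one t_tx.
Total = (3+98-1)·t_tx + 3·t_prop = 100·0.0025284 + 3·4.69082e-05 = 0.2530 ms.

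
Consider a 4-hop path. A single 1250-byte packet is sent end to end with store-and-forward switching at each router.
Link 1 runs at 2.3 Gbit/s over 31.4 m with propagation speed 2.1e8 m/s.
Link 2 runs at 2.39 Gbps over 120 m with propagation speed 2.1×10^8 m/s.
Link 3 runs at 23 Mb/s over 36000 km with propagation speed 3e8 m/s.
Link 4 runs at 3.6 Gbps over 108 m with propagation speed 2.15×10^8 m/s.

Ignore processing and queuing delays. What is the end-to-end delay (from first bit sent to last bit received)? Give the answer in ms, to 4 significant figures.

120.4 ms

L = 1250 × 8 = 10000 bits.
Transmission delays (L/R per hop): 0.00434783, 0.0041841, 0.434783, 0.00277778 ms; sum = 0.446092 ms.
Propagation delays (d/s per hop): 0.000149524, 0.000571429, 120, 0.000502326 ms; sum = 120.001 ms.
End-to-end = 120.4 ms.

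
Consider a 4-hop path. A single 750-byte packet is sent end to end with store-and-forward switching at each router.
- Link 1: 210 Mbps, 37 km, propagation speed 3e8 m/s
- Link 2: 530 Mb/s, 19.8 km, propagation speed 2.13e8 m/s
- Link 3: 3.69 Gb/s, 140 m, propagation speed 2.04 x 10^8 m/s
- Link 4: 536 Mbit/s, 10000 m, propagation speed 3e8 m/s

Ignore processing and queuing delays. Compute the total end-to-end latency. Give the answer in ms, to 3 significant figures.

0.303 ms

L = 750 × 8 = 6000 bits.
Transmission delays (L/R per hop): 0.0285714, 0.0113208, 0.00162602, 0.011194 ms; sum = 0.0527122 ms.
Propagation delays (d/s per hop): 0.123333, 0.0929577, 0.000686275, 0.0333333 ms; sum = 0.250311 ms.
End-to-end = 0.303 ms.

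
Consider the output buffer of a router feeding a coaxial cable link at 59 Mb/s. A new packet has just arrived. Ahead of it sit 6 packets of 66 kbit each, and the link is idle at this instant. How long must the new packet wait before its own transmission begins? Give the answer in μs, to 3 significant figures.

6710 μs

Each queued packet: L/R = 66000/59000000 = 1118.64 μs.
6 queued → 6711.86 μs.
Queuing delay = 6710 μs.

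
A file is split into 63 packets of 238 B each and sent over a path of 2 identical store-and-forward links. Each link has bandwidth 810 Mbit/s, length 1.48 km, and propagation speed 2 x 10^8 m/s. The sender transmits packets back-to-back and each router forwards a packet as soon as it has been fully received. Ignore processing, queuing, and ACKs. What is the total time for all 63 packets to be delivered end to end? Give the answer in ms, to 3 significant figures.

0.165 ms

Per-hop transmission t_tx = L/R = 1904/810000000 = 0.00235062 ms.
Per-hop propagation t_prop = 1480/200000000 = 0.0074 ms.
Pipeline fill: first packet needs 2·t_tx to clear all hops; remaining 62 packets each add one t_tx.
Total = (2+63-1)·t_tx + 2·t_prop = 64·0.00235062 + 2·0.0074 = 0.165 ms.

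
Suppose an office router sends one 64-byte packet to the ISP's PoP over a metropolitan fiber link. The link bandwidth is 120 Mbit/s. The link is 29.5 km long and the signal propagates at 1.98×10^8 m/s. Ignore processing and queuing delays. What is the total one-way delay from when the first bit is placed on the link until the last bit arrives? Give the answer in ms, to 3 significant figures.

L = 64 × 8 = 512 bits.
Transmission delay = L/R = 512 / 120000000 = 0.00426667 ms.
Propagation delay = d/s = 29500 m / 198000000 m/s = 0.14899 ms.
Total = 0.153 ms.

0.153 ms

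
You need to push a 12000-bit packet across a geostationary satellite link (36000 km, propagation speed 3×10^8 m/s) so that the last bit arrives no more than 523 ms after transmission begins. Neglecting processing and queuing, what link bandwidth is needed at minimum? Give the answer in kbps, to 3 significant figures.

29.8 kbps

Propagation delay = 36000000 / 300000000 = 120 ms.
Transmission budget = 523 − 120 = 403 ms.
R ≥ L / t_tx = 12000 bits / 0.403 s = 29.8 kbps.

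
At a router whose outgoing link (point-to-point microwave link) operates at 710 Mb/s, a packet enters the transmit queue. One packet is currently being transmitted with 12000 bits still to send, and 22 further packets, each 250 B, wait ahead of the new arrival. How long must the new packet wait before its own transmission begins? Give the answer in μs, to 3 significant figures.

Each queued packet: L/R = 2000/710000000 = 2.8169 μs.
22 queued → 61.9718 μs.
Plus remaining 12000 bits of current packet: 16.9014 μs.
Queuing delay = 78.9 μs.

78.9 μs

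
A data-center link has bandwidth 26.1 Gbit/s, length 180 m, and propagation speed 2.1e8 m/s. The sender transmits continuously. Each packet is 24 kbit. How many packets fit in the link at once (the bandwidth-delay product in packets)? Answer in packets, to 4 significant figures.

0.9321 packets

Propagation delay = 180 / 210000000 = 8.57143e-07 s.
BDP = R × t_prop = 26100000000 × 8.57143e-07 = 22371.4 bits.
In packets of 24000 bits: 0.9321 packets.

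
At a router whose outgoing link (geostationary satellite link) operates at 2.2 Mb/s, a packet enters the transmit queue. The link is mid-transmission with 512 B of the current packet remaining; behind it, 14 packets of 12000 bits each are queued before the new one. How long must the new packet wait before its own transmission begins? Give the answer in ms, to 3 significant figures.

78.2 ms

Each queued packet: L/R = 12000/2200000 = 5.45455 ms.
14 queued → 76.3636 ms.
Plus remaining 4096 bits of current packet: 1.86182 ms.
Queuing delay = 78.2 ms.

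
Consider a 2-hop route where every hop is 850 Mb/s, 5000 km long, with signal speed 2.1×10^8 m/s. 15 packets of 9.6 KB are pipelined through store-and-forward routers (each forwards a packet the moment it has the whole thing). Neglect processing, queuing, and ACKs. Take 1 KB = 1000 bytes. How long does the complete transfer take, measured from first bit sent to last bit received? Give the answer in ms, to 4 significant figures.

Per-hop transmission t_tx = L/R = 76800/850000000 = 0.0903529 ms.
Per-hop propagation t_prop = 5000000/210000000 = 23.8095 ms.
Pipeline fill: first packet needs 2·t_tx to clear all hops; remaining 14 packets each add one t_tx.
Total = (2+15-1)·t_tx + 2·t_prop = 16·0.0903529 + 2·23.8095 = 49.06 ms.

49.06 ms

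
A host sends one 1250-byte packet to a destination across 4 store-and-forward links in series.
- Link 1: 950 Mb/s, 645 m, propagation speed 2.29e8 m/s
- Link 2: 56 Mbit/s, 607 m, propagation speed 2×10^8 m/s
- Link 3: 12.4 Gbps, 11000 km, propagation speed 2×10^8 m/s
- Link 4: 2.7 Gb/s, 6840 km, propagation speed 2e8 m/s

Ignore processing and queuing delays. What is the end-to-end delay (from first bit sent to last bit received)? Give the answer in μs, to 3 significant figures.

89400 μs

L = 1250 × 8 = 10000 bits.
Transmission delays (L/R per hop): 10.5263, 178.571, 0.806452, 3.7037 μs; sum = 193.608 μs.
Propagation delays (d/s per hop): 2.81659, 3.035, 55000, 34200 μs; sum = 89205.9 μs.
End-to-end = 89400 μs.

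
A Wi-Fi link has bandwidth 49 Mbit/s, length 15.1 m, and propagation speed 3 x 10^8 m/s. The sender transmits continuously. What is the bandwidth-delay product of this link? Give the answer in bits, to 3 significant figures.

Propagation delay = 15.1 / 300000000 = 5.03333e-08 s.
BDP = R × t_prop = 49000000 × 5.03333e-08 = 2.46633 bits.

2.47 bits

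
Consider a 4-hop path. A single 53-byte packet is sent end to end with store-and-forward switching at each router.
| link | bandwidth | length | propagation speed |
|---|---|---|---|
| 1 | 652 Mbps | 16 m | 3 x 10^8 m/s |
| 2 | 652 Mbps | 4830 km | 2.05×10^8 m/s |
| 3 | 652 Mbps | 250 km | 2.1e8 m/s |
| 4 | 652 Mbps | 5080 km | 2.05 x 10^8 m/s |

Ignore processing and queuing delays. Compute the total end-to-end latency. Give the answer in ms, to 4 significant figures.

L = 53 × 8 = 424 bits.
Transmission delay per hop = L/R = 424/652000000 = 0.000650307 ms; 4 hops → 0.00260123 ms.
Propagation delays (d/s per hop): 5.33333e-05, 23.561, 1.19048, 24.7805 ms; sum = 49.532 ms.
End-to-end = 49.53 ms.

49.53 ms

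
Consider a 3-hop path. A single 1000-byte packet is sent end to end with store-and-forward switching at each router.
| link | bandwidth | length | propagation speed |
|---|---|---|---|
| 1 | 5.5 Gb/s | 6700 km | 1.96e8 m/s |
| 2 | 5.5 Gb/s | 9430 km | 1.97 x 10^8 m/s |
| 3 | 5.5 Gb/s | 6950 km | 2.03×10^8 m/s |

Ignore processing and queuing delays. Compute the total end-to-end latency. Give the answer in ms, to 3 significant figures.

116 ms

L = 1000 × 8 = 8000 bits.
Transmission delay per hop = L/R = 8000/5500000000 = 0.00145455 ms; 3 hops → 0.00436364 ms.
Propagation delays (d/s per hop): 34.1837, 47.868, 34.2365 ms; sum = 116.288 ms.
End-to-end = 116 ms.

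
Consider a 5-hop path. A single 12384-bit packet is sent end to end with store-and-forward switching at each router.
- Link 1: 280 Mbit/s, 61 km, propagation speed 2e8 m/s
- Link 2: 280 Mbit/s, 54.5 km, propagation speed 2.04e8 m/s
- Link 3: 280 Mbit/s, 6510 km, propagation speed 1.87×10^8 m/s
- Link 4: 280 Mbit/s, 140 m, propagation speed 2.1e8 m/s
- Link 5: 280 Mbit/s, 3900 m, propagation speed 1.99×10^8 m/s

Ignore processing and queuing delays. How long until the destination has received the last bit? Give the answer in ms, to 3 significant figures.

35.6 ms

Transmission delay per hop = L/R = 12384/280000000 = 0.0442286 ms; 5 hops → 0.221143 ms.
Propagation delays (d/s per hop): 0.305, 0.267157, 34.8128, 0.000666667, 0.019598 ms; sum = 35.4053 ms.
End-to-end = 35.6 ms.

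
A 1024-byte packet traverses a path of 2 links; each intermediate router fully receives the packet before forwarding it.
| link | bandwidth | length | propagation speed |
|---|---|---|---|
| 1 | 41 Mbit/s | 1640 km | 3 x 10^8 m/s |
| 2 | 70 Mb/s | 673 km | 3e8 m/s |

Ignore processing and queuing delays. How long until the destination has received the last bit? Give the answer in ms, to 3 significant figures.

L = 1024 × 8 = 8192 bits.
Transmission delays (L/R per hop): 0.199805, 0.117029 ms; sum = 0.316833 ms.
Propagation delays (d/s per hop): 5.46667, 2.24333 ms; sum = 7.71 ms.
End-to-end = 8.03 ms.

8.03 ms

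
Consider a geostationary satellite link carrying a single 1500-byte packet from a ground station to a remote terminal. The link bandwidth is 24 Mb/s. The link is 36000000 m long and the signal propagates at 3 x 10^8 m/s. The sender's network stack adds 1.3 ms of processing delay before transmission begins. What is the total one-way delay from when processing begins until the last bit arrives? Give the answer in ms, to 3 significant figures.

L = 1500 × 8 = 12000 bits.
Transmission delay = L/R = 12000 / 24000000 = 0.5 ms.
Propagation delay = d/s = 36000000 m / 300000000 m/s = 120 ms.
Plus processing delay 1.3 ms = 1.3 ms.
Total = 122 ms.

122 ms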